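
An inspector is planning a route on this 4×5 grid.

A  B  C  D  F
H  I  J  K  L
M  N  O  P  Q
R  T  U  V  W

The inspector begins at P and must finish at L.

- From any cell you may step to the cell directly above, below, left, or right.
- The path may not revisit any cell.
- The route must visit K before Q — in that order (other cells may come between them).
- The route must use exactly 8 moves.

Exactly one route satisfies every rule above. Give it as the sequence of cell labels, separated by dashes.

P - K - J - O - U - V - W - Q - L

The waypoints must appear in the order K, Q, with no cell reused.
Route from P: up to K, left to J, 2× down (reaching U), 2× right (reaching W), 2× up (reaching L) — 8 moves in all.
Check: order respected (K at step 1, Q at step 7); 8 moves as required.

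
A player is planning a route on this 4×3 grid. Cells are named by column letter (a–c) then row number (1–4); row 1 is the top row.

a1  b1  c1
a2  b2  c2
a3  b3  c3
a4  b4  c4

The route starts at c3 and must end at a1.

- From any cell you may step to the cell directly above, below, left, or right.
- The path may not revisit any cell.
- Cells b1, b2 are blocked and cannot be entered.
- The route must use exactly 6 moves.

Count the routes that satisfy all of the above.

Need simple routes of exactly 6 moves from c3 to a1 (Manhattan distance 4, so 1 moves are spent on a detour and 1 undoing it).
Enumerating: c3 c4 b4 b3 a3 a2 a1 | c3 c4 b4 a4 a3 a2 a1 | c3 b3 b4 a4 a3 a2 a1.
That gives 3 routes.

3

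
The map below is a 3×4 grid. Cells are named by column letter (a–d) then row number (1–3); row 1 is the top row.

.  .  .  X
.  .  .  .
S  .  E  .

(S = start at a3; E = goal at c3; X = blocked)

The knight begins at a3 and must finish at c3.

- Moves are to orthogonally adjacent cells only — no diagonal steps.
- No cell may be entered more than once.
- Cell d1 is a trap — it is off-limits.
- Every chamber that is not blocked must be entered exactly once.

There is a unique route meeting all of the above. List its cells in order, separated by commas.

Need to visit all 11 open cells exactly once, starting at a3 and ending at c3.
Cell a1 has only two open neighbours (a2 and b1), so the path must pass straight through it: one of those is the cell it's entered from and the other is where it exits.
Route from a3: right 1 to b3, up 1 to b2, left 1 to a2, up 1 to a1, right 2 to c1, down 1 to c2, right 1 to d2, down 1 to d3, left 1 to c3 — 10 moves in all.
Check: all 11 open cells covered.

a3, b3, b2, a2, a1, b1, c1, c2, d2, d3, c3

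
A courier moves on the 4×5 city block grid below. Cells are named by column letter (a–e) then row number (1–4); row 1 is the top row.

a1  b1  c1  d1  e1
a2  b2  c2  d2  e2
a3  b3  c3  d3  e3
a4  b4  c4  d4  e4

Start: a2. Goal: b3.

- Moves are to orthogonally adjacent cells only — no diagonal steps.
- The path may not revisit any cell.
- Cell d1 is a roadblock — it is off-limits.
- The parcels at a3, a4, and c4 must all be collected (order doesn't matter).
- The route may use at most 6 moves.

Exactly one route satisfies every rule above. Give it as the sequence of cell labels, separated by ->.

Any route must reach a3, a4, and c4 and still end at b3 within 6 moves, so the order of the required stops is forced.
Route from a2: 2× down (reaching a4), 2× right (reaching c4), up to c3, left to b3 — 6 moves in all.
Check: all required cells visited; 6 ≤ 6 moves.

a2 -> a3 -> a4 -> b4 -> c4 -> c3 -> b3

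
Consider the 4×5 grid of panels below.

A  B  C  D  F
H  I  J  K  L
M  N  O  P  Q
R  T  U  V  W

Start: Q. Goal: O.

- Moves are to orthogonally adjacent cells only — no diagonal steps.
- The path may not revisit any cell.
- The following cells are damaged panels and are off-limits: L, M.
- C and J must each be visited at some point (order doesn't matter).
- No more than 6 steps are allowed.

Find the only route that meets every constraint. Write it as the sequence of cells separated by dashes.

Q - P - K - D - C - J - O

Any route must reach C and J and still end at O within 6 moves, so the order of the required stops is forced.
Route from Q: left 1 to P, up 2 to D, left 1 to C, down 2 to O — 6 moves in all.
Check: all required cells visited; 6 ≤ 6 moves.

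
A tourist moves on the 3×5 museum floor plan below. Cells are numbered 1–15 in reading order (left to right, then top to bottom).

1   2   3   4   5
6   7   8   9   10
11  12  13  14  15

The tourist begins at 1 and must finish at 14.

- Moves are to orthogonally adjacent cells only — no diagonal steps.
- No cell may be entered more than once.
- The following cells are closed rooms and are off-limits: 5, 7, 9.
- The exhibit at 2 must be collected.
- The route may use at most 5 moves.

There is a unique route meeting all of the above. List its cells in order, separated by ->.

Any route must reach 2 and still end at 14 within 5 moves, so the order of the required stops is forced.
Route from 1: 2× right (reaching 3), 2× down (reaching 13), right to 14 — 5 moves in all.
Check: all required cells visited; 5 ≤ 5 moves.

1 -> 2 -> 3 -> 8 -> 13 -> 14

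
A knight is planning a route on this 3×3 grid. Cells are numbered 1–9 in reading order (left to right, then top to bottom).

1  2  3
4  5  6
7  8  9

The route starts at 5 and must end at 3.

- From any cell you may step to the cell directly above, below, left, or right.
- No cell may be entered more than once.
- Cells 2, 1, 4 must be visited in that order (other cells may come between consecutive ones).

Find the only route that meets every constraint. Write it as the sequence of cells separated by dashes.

5 - 2 - 1 - 4 - 7 - 8 - 9 - 6 - 3

The waypoints must appear in the order 2, 1, 4, with no cell reused.
Route from 5: up to 2, left to 1, 2× down (reaching 7), 2× right (reaching 9), 2× up (reaching 3) — 8 moves in all.
Check: order respected (2 at step 1, 1 at step 2, 4 at step 3).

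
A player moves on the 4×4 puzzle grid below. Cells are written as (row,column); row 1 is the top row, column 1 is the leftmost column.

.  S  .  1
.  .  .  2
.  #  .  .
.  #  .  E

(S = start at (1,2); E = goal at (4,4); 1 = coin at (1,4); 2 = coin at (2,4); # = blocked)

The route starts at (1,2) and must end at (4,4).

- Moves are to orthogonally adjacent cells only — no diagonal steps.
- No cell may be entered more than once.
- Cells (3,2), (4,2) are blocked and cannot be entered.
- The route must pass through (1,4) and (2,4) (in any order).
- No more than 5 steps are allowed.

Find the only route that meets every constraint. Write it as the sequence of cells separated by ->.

Any route must reach (1,4) and (2,4) and still end at (4,4) within 5 moves, so the order of the required stops is forced.
Route from (1,2): right 2 to (1,4), down 3 to (4,4) — 5 moves in all.
Check: all required cells visited; 5 ≤ 5 moves.

(1,2) -> (1,3) -> (1,4) -> (2,4) -> (3,4) -> (4,4)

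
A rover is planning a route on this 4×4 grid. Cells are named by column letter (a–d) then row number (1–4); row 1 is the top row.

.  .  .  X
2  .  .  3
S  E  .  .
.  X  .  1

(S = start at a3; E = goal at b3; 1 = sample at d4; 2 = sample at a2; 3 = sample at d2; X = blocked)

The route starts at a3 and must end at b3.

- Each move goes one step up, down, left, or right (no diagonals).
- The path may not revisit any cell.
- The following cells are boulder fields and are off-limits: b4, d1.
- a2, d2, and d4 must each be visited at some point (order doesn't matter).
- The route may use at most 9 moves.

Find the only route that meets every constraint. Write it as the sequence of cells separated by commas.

The budget equals the shortest possible length, so every move has to be on a shortest route through the required cells.
Route from a3: up 1 to a2, right 3 to d2, down 2 to d4, left 1 to c4, up 1 to c3, left 1 to b3 — 9 moves in all.
Check: all required cells visited; 9 ≤ 9 moves.

a3, a2, b2, c2, d2, d3, d4, c4, c3, b3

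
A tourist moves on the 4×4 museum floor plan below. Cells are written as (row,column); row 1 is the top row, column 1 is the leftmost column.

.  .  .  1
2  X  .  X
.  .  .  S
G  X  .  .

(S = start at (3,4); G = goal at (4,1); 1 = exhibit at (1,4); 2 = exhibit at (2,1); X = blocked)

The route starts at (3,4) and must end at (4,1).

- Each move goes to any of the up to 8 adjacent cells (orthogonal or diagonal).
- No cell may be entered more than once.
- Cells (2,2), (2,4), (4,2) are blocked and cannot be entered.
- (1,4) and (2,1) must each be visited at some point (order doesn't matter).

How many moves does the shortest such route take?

7

Any route passes through (1,4) and (2,1) in some order between (3,4) and (4,1). Summing Chebyshev distances along each leg and taking the cheapest ordering ((3,4) → (1,4) → (2,1) → (4,1)) gives a lower bound of 2 + 3 + 2 = 7 moves.
A route of 7 moves achieves this: (3,4) → (2,3) → (1,4) → (1,3) → (1,2) → (2,1) → (3,1) → (4,1).
Since 7 matches the lower bound, it is optimal.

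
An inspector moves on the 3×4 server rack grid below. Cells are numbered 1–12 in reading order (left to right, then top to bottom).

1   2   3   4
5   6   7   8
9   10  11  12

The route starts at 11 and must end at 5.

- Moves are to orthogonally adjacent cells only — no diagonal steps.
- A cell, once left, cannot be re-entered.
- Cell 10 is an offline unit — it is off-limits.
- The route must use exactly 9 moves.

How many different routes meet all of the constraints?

1

Need simple routes of exactly 9 moves from 11 to 5 (Manhattan distance 3, so 3 moves are spent on a detour and 3 undoing it).
Enumerating: 11 12 8 4 3 7 6 2 1 5.
That gives 1 route.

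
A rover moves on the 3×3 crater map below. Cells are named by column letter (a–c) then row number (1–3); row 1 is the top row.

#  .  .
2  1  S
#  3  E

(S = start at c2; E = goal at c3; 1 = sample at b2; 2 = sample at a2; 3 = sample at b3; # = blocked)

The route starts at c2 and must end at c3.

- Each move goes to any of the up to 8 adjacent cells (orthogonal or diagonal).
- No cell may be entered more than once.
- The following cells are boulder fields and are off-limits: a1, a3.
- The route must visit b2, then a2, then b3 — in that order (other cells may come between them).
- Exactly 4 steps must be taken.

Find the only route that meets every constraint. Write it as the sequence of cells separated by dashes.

The waypoints must appear in the order b2, a2, b3, with no cell reused.
Route from c2: 2× left (reaching a2), down-right to b3, right to c3 — 4 moves in all.
Check: order respected (1 at step 1, 2 at step 2, 3 at step 3); 4 moves as required.

c2 - b2 - a2 - b3 - c3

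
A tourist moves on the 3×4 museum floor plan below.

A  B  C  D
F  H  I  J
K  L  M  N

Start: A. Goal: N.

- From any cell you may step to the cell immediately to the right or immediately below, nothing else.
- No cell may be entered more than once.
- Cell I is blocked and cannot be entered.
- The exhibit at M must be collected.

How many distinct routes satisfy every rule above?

3

A right/down-only route from A to N makes exactly 2 down-moves and 3 right-moves in some order.
With no other constraints that would be C(5,2) = 10 routes.
Split at M and multiply the segment counts (each segment already excludes blocked cells): A→M: 3; M→N: 1; product = 3.
That gives 3 routes.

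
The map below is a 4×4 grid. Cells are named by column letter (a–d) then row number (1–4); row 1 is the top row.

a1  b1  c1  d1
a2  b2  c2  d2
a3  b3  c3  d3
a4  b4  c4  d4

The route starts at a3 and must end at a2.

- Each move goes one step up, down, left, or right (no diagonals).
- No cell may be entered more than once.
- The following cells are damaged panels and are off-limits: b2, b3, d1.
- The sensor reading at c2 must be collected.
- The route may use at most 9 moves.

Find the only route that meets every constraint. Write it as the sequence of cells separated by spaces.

a3 a4 b4 c4 c3 c2 c1 b1 a1 a2

The 9-move cap with required stops at c2 leaves no slack for detours.
Route from a3: down to a4, 2× right (reaching c4), 3× up (reaching c1), 2× left (reaching a1), down to a2 — 9 moves in all.
Check: all required cells visited; 9 ≤ 9 moves.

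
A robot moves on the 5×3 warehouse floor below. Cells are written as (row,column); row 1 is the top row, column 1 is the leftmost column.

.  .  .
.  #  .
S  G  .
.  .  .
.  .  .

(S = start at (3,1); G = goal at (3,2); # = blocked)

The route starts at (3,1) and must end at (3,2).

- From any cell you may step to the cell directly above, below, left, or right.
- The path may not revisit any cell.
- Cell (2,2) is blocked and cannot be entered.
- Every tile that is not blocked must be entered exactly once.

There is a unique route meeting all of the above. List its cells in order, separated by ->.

(3,1) -> (2,1) -> (1,1) -> (1,2) -> (1,3) -> (2,3) -> (3,3) -> (4,3) -> (5,3) -> (5,2) -> (5,1) -> (4,1) -> (4,2) -> (3,2)

Need to visit all 14 open cells exactly once, starting at (3,1) and ending at (3,2).
Route from (3,1): up 2 to (1,1), right 2 to (1,3), down 4 to (5,3), left 2 to (5,1), up 1 to (4,1), right 1 to (4,2), up 1 to (3,2) — 13 moves in all.
Check: all 14 open cells covered.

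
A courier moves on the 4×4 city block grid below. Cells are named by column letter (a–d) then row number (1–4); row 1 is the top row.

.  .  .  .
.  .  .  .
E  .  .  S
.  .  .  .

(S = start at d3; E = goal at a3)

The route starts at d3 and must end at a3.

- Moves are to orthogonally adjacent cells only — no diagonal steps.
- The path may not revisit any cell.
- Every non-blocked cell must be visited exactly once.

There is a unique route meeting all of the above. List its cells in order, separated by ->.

Need to visit all 16 open cells exactly once, starting at d3 and ending at a3.
Route from d3: down to d4, left to c4, 2× up (reaching c2), right to d2, up to d1, 3× left (reaching a1), down to a2, right to b2, 2× down (reaching b4), left to a4, up to a3 — 15 moves in all.
Check: all 16 open cells covered.

d3 -> d4 -> c4 -> c3 -> c2 -> d2 -> d1 -> c1 -> b1 -> a1 -> a2 -> b2 -> b3 -> b4 -> a4 -> a3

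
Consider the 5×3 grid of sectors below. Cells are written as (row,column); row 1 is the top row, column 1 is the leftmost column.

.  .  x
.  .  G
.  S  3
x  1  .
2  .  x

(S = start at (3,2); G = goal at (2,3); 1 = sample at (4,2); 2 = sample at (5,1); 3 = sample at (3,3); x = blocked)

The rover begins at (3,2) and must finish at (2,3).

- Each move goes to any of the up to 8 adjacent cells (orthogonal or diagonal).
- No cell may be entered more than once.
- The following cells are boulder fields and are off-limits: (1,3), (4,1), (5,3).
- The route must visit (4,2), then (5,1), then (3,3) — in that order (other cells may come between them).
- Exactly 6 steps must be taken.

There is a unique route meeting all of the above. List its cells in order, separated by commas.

(3,2), (4,2), (5,1), (5,2), (4,3), (3,3), (2,3)

The waypoints must appear in the order (4,2), (5,1), (3,3), with no cell reused.
Route from (3,2): down to (4,2), down-left to (5,1), right to (5,2), up-right to (4,3), 2× up (reaching (2,3)) — 6 moves in all.
Check: order respected (1 at step 1, 2 at step 2, 3 at step 5); 6 moves as required.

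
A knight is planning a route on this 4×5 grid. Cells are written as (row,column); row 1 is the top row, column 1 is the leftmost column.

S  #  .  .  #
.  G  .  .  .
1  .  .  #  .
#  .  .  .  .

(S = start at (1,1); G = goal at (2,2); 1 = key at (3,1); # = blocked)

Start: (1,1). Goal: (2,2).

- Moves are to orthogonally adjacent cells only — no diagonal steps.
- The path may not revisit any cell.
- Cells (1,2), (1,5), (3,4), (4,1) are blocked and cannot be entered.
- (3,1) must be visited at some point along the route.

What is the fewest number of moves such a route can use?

Any route passes through (3,1) somewhere between (1,1) and (2,2). Summing Manhattan distances along the two legs ((1,1) → (3,1) → (2,2)) gives a lower bound of 2 + 2 = 4 moves.
A route of 4 moves achieves this: (1,1) → (2,1) → (3,1) → (3,2) → (2,2).
Since 4 matches the lower bound, it is optimal.

4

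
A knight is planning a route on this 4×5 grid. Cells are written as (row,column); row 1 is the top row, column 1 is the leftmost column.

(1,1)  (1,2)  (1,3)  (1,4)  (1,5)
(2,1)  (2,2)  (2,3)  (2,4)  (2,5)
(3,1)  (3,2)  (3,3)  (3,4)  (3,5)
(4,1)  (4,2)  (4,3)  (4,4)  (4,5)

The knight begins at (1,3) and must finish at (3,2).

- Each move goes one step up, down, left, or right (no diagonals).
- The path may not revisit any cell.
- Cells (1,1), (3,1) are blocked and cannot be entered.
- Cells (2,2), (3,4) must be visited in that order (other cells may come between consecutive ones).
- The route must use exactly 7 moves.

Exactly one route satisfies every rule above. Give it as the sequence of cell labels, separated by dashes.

The waypoints must appear in the order (2,2), (3,4), with no cell reused.
Route from (1,3): left 1 to (1,2), down 1 to (2,2), right 2 to (2,4), down 1 to (3,4), left 2 to (3,2) — 7 moves in all.
Check: order respected ((2,2) at step 2, (3,4) at step 5); 7 moves as required.

(1,3) - (1,2) - (2,2) - (2,3) - (2,4) - (3,4) - (3,3) - (3,2)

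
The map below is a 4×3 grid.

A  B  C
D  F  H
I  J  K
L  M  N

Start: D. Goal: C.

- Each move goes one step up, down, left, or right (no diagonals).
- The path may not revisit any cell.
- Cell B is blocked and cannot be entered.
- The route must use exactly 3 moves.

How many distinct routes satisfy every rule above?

Need simple routes of exactly 3 moves from D to C (Manhattan distance 3, so 0 moves are spent on a detour and 0 undoing it).
Enumerating: D F H C.
That gives 1 route.

1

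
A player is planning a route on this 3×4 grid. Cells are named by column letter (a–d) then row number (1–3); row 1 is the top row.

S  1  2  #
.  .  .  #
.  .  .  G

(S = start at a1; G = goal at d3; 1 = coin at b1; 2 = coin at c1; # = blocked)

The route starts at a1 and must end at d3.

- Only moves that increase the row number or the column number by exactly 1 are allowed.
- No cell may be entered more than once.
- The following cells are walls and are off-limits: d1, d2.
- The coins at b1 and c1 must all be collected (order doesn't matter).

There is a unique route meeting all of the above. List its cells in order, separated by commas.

a1, b1, c1, c2, c3, d3

Moves only go right or down, so the column and row indices never decrease.
Route from a1: 2× right (reaching c1), 2× down (reaching c3), right to d3 — 5 moves in all.
Check: all required cells visited.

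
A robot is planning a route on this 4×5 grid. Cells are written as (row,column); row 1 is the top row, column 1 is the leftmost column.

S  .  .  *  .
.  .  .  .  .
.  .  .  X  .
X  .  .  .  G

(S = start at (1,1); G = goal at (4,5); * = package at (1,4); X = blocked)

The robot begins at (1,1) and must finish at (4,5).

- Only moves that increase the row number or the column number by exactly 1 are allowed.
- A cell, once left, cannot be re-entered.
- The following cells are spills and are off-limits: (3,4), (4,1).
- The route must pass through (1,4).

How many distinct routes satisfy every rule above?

A right/down-only route from (1,1) to (4,5) makes exactly 3 down-moves and 4 right-moves in some order.
With no other constraints that would be C(7,3) = 35 routes.
Split at (1,4) and multiply the segment counts (each segment already excludes blocked cells): (1,1)→(1,4): 1; (1,4)→(4,5): 2; product = 2.
That gives 2 routes.

2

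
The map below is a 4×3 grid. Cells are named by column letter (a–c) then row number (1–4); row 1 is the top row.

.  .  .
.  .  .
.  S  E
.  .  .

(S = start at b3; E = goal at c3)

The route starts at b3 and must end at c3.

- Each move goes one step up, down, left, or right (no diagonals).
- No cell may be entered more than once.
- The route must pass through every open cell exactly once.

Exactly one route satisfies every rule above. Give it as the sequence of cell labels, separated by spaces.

b3 b2 c2 c1 b1 a1 a2 a3 a4 b4 c4 c3

Need to visit all 12 open cells exactly once, starting at b3 and ending at c3.
Cell a1 has only two open neighbours (a2 and b1), so the path must pass straight through it: one of those is the cell it's entered from and the other is where it exits.
Route from b3: up to b2, right to c2, up to c1, 2× left (reaching a1), 3× down (reaching a4), 2× right (reaching c4), up to c3 — 11 moves in all.
Check: all 12 open cells covered.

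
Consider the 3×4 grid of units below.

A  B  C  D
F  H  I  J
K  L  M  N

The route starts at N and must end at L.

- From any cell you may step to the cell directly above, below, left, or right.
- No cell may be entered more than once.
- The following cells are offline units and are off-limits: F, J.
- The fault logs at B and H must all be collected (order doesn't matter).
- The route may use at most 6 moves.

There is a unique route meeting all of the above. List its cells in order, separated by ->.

The budget equals the shortest possible length, so every move has to be on a shortest route through the required cells.
Route from N: left to M, 2× up (reaching C), left to B, 2× down (reaching L) — 6 moves in all.
Check: all required cells visited; 6 ≤ 6 moves.

N -> M -> I -> C -> B -> H -> L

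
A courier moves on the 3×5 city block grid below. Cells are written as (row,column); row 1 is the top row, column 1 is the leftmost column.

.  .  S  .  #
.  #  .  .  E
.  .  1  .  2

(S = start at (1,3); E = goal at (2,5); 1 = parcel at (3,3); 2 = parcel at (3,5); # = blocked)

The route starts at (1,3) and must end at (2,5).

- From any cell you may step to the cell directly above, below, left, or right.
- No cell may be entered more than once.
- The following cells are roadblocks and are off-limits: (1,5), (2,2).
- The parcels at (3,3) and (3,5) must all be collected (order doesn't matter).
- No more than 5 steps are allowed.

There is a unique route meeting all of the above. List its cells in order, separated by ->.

The 5-move cap with required stops at (3,3), (3,5) leaves no slack for detours.
Route from (1,3): down 2 to (3,3), right 2 to (3,5), up 1 to (2,5) — 5 moves in all.
Check: all required cells visited; 5 ≤ 5 moves.

(1,3) -> (2,3) -> (3,3) -> (3,4) -> (3,5) -> (2,5)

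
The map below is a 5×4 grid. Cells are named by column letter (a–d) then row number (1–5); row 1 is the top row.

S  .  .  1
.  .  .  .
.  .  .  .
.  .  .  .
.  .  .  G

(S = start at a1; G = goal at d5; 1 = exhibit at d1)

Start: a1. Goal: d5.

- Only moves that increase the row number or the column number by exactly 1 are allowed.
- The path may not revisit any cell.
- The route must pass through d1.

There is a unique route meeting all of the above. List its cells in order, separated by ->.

Moves only go right or down, so the column and row indices never decrease.
Route from a1: 3× right (reaching d1), 4× down (reaching d5) — 7 moves in all.
Check: all required cells visited.

a1 -> b1 -> c1 -> d1 -> d2 -> d3 -> d4 -> d5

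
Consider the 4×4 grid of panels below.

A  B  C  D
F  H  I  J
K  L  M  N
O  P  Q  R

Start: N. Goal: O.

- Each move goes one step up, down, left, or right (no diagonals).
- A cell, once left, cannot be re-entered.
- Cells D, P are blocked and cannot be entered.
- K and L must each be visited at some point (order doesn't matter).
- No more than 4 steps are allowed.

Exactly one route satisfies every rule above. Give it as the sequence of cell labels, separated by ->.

The budget equals the shortest possible length, so every move has to be on a shortest route through the required cells.
Route from N: 3× left (reaching K), down to O — 4 moves in all.
Check: all required cells visited; 4 ≤ 4 moves.

N -> M -> L -> K -> O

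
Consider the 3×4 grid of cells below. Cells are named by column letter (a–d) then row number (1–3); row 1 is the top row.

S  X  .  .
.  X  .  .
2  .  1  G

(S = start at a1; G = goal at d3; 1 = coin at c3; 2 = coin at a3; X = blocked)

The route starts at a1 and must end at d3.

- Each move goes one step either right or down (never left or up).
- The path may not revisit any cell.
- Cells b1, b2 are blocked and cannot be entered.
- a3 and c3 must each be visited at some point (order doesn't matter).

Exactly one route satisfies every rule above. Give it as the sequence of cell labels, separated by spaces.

Moves only go right or down, so the column and row indices never decrease.
Route from a1: 2× down (reaching a3), 3× right (reaching d3) — 5 moves in all.
Check: all required cells visited.

a1 a2 a3 b3 c3 d3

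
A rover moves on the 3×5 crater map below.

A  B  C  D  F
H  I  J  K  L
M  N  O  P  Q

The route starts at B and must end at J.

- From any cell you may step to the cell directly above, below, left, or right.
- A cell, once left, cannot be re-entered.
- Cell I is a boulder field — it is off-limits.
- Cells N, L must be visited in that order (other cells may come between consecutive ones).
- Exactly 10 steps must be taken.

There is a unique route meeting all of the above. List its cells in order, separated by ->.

B -> A -> H -> M -> N -> O -> P -> Q -> L -> K -> J

The waypoints must appear in the order N, L, with no cell reused.
Route from B: left 1 to A, down 2 to M, right 4 to Q, up 1 to L, left 2 to J — 10 moves in all.
Check: order respected (N at step 4, L at step 8); 10 moves as required.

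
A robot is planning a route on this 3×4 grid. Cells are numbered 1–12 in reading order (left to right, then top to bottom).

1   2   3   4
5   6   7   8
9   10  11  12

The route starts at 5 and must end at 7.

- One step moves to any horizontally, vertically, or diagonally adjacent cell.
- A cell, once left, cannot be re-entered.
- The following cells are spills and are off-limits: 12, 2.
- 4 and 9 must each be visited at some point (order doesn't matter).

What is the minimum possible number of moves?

5

Any route passes through 4 and 9 in some order between 5 and 7. Summing Chebyshev distances along each leg and taking the cheapest ordering (5 → 9 → 4 → 7) gives a lower bound of 1 + 3 + 1 = 5 moves.
A route of 5 moves achieves this: 5 → 9 → 6 → 3 → 4 → 7.
Since 5 matches the lower bound, it is optimal.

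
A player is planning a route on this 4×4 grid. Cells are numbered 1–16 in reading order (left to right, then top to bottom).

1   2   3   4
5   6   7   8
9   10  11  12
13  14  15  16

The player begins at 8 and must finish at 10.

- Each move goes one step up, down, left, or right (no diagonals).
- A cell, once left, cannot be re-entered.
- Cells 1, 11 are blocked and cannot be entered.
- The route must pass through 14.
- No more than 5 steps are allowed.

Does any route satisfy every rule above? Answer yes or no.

yes

One route that works: 8 → 12 → 16 → 15 → 14 → 10.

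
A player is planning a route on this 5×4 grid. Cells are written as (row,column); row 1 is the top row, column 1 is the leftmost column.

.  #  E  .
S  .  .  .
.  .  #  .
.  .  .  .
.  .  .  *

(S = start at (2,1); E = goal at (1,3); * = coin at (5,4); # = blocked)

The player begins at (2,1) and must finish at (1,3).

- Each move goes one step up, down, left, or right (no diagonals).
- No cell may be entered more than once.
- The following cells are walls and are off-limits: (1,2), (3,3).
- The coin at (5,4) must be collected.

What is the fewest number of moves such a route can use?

Any route passes through (5,4) somewhere between (2,1) and (1,3). Summing Manhattan distances along the two legs ((2,1) → (5,4) → (1,3)) gives a lower bound of 6 + 5 = 11 moves.
A route of 11 moves achieves this: (2,1) → (3,1) → (4,1) → (5,1) → (5,2) → (5,3) → (5,4) → (4,4) → (3,4) → (2,4) → (1,4) → (1,3).
Since 11 matches the lower bound, it is optimal.

11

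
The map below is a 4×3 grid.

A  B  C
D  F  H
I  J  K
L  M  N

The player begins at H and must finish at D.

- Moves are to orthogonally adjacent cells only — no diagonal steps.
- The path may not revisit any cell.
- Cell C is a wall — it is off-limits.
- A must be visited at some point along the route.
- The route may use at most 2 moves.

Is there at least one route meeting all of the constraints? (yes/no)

Even ignoring the no-revisit rule, getting from H to D via A needs at least 3 + 1 = 4 moves (Manhattan distance per leg), which exceeds the 2-move limit.

no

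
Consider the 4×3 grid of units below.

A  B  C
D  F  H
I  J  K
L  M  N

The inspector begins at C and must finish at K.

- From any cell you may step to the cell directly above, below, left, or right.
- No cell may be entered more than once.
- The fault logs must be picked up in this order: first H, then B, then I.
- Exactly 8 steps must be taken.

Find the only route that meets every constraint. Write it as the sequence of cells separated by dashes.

The waypoints must appear in the order H, B, I, with no cell reused.
Route from C: down 1 to H, left 1 to F, up 1 to B, left 1 to A, down 2 to I, right 2 to K — 8 moves in all.
Check: order respected (H at step 1, B at step 3, I at step 6); 8 moves as required.

C - H - F - B - A - D - I - J - K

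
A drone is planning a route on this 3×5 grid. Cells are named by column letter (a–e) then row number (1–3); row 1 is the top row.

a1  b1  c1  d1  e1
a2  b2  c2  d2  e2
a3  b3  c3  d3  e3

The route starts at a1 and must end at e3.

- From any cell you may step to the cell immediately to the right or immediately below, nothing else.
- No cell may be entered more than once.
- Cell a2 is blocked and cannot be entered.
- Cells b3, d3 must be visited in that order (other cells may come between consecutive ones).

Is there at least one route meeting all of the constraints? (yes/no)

yes

One route that works: a1 → b1 → b2 → b3 → c3 → d3 → e3.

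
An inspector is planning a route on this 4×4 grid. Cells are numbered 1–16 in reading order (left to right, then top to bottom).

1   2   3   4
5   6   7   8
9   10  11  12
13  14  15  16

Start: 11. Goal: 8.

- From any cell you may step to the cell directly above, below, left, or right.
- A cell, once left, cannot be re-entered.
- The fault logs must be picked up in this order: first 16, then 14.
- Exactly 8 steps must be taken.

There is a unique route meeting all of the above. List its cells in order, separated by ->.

The waypoints must appear in the order 16, 14, with no cell reused.
Route from 11: right to 12, down to 16, 2× left (reaching 14), 2× up (reaching 6), 2× right (reaching 8) — 8 moves in all.
Check: order respected (16 at step 2, 14 at step 4); 8 moves as required.

11 -> 12 -> 16 -> 15 -> 14 -> 10 -> 6 -> 7 -> 8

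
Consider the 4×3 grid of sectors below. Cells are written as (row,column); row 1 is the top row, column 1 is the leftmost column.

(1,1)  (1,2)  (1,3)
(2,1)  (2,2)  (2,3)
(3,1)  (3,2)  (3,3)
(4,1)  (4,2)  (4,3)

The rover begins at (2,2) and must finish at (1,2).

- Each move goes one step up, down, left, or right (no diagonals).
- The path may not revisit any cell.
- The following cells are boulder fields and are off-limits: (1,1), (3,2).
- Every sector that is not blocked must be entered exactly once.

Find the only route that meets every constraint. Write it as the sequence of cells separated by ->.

(2,2) -> (2,1) -> (3,1) -> (4,1) -> (4,2) -> (4,3) -> (3,3) -> (2,3) -> (1,3) -> (1,2)

Need to visit all 10 open cells exactly once, starting at (2,2) and ending at (1,2).
Route from (2,2): left 1 to (2,1), down 2 to (4,1), right 2 to (4,3), up 3 to (1,3), left 1 to (1,2) — 9 moves in all.
Check: all 10 open cells covered.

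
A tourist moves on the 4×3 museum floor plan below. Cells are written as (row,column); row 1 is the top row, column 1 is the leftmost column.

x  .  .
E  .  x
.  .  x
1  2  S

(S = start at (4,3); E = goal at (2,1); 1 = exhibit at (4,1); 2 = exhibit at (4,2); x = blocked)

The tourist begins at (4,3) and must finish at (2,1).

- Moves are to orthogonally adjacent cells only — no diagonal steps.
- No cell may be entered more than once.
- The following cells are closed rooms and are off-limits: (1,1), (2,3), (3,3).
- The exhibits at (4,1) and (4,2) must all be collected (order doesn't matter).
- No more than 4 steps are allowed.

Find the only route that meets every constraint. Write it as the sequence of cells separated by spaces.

(4,3) (4,2) (4,1) (3,1) (2,1)

Any route must reach (4,1) and (4,2) and still end at (2,1) within 4 moves, so the order of the required stops is forced.
Route from (4,3): left 2 to (4,1), up 2 to (2,1) — 4 moves in all.
Check: all required cells visited; 4 ≤ 4 moves.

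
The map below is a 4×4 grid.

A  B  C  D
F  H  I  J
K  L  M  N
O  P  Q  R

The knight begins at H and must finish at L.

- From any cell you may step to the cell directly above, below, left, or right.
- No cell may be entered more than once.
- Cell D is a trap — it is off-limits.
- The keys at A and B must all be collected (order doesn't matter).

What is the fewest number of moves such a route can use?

Any route passes through A and B in some order between H and L. Summing Manhattan distances along each leg and taking the cheapest ordering (H → B → A → L) gives a lower bound of 1 + 1 + 3 = 5 moves.
A route of 5 moves achieves this: H → B → A → F → K → L.
Since 5 matches the lower bound, it is optimal.

5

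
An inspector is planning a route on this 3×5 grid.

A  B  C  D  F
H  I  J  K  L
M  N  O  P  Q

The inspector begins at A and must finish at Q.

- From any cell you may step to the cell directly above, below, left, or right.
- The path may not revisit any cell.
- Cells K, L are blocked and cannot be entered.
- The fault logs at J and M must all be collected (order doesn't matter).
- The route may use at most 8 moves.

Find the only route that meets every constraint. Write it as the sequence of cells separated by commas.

A, H, M, N, I, J, O, P, Q

The budget equals the shortest possible length, so every move has to be on a shortest route through the required cells.
Route from A: 2× down (reaching M), right to N, up to I, right to J, down to O, 2× right (reaching Q) — 8 moves in all.
Check: all required cells visited; 8 ≤ 8 moves.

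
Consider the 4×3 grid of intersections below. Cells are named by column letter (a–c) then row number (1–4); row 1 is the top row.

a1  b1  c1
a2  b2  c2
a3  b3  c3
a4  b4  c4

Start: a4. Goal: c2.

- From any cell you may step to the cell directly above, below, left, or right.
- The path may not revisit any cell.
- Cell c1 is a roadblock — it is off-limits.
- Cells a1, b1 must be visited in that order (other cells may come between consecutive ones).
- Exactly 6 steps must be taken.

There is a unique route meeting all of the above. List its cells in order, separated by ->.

a4 -> a3 -> a2 -> a1 -> b1 -> b2 -> c2

The waypoints must appear in the order a1, b1, with no cell reused.
Route from a4: 3× up (reaching a1), right to b1, down to b2, right to c2 — 6 moves in all.
Check: order respected (a1 at step 3, b1 at step 4); 6 moves as required.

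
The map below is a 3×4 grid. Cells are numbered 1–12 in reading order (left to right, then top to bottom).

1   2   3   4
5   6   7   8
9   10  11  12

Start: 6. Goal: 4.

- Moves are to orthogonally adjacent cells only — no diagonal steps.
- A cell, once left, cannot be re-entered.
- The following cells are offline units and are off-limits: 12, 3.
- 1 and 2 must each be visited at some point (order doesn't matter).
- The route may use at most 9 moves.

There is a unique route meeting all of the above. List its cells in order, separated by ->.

The 9-move cap with required stops at 1, 2 leaves no slack for detours.
Route from 6: up 1 to 2, left 1 to 1, down 2 to 9, right 2 to 11, up 1 to 7, right 1 to 8, up 1 to 4 — 9 moves in all.
Check: all required cells visited; 9 ≤ 9 moves.

6 -> 2 -> 1 -> 5 -> 9 -> 10 -> 11 -> 7 -> 8 -> 4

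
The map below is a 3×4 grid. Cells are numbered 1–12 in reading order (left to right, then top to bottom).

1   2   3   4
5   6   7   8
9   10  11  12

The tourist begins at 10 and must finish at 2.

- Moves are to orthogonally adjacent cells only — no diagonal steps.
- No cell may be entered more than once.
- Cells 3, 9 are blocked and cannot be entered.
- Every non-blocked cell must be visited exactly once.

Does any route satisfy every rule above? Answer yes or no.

no

Cell 4 has only one open neighbour but is neither the start nor the goal, so a Hamiltonian route would have to both enter and leave it through the same neighbour — impossible without revisiting.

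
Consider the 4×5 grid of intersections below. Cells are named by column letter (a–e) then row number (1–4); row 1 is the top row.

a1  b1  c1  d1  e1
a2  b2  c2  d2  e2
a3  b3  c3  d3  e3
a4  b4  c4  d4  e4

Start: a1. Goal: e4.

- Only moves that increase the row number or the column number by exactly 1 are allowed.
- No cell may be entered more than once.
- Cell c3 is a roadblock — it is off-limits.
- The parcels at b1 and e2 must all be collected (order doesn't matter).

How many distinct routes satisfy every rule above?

4

A right/down-only route from a1 to e4 makes exactly 3 down-moves and 4 right-moves in some order.
With no other constraints that would be C(7,3) = 35 routes.
A monotone route can only reach the required cells in the order b1, e2, so split there and multiply the segment counts (each segment already excludes blocked cells): a1→b1: 1; b1→e2: 4; e2→e4: 1; product = 4.
That gives 4 routes.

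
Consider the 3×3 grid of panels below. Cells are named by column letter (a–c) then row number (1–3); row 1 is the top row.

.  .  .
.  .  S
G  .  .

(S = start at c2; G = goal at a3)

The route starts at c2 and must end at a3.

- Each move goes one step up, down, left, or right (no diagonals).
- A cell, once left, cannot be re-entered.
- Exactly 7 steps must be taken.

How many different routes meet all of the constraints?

2

Need simple routes of exactly 7 moves from c2 to a3 (Manhattan distance 3, so 2 moves are spent on a detour and 2 undoing it).
Enumerating: c2 c1 b1 a1 a2 b2 b3 a3 | c2 c3 b3 b2 b1 a1 a2 a3.
That gives 2 routes.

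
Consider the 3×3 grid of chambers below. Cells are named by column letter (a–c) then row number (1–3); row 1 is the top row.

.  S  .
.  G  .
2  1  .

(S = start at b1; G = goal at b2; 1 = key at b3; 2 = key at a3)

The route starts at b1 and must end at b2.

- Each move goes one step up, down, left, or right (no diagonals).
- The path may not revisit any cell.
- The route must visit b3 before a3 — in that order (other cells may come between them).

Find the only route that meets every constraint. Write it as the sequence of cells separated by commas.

The waypoints must appear in the order b3, a3, with no cell reused.
Route from b1: right 1 to c1, down 2 to c3, left 2 to a3, up 1 to a2, right 1 to b2 — 7 moves in all.
Check: order respected (1 at step 4, 2 at step 5).

b1, c1, c2, c3, b3, a3, a2, b2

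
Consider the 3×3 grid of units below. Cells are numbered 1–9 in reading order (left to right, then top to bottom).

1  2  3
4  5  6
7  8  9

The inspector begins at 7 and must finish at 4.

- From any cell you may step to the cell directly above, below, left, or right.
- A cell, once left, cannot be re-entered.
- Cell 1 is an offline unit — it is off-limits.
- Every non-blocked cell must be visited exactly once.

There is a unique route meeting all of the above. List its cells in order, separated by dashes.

Need to visit all 8 open cells exactly once, starting at 7 and ending at 4.
Cell 9 has only two open neighbours (6 and 8), so the path must pass straight through it: one of those is the cell it's entered from and the other is where it exits.
Route from 7: 2× right (reaching 9), 2× up (reaching 3), left to 2, down to 5, left to 4 — 7 moves in all.
Check: all 8 open cells covered.

7 - 8 - 9 - 6 - 3 - 2 - 5 - 4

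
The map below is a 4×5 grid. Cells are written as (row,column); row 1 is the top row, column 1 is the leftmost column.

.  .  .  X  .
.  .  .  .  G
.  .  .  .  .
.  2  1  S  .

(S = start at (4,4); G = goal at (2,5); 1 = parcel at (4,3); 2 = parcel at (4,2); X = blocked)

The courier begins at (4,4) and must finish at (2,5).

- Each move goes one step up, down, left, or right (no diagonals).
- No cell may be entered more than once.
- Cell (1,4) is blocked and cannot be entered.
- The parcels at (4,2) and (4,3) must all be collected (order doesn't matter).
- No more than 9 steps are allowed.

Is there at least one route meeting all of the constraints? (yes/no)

yes

One route that works: (4,4) → (4,3) → (4,2) → (3,2) → (2,2) → (2,3) → (2,4) → (2,5).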